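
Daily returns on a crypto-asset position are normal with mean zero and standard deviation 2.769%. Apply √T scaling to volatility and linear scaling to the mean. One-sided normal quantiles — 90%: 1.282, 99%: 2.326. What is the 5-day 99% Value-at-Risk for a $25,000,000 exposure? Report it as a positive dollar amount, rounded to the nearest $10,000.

$3,600,000

σ_{5d} = 2.769% × √5 = 6.192%.
VaR = 2.326 × 6.192% = 14.403%.
On $25,000,000: 0.14403 × $25,000,000 = $3,600,750.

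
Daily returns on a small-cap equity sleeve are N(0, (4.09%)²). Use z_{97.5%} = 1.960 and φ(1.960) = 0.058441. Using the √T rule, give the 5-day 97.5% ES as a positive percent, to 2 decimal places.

21.38%

σ_{5d} = 4.09% × √5 = 9.146%.
ES multiplier = φ(z)/(1−α) = 0.058441/0.025 = 2.338.
ES = 9.146% × 2.338 = 21.383%.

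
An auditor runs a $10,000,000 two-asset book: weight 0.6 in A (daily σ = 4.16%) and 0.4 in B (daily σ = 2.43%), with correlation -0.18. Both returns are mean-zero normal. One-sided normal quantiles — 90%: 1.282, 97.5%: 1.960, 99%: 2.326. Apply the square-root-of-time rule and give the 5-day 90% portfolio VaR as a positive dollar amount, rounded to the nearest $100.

$719,600

σ_p = √(0.6²·4.16² + 0.4²·2.43² + 2·-0.18·0.6·0.4·4.16·2.43) = 2.510%.
σ_{5d} = 2.510% × √5 = 5.613%.
VaR = 1.282 × 5.613% = 7.196%; on $10,000,000 that is $719,600.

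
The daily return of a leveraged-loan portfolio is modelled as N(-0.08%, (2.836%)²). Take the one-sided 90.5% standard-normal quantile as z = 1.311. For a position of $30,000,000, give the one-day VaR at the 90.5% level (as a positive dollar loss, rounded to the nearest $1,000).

VaR = −μ + z·σ = −(-0.08%) + 1.311 × 2.836% = 3.798%.
On $30,000,000: 0.03798 × $30,000,000 = $1,139,400.

$1,139,000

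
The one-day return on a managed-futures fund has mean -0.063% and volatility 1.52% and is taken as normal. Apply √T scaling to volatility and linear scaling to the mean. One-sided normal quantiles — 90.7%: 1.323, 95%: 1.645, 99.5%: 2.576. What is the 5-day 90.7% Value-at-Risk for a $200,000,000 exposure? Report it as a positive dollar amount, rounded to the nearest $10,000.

σ_{5d} = 1.52% × √5 = 3.399%; μ_{5d} = 5 × -0.063% = -0.315%.
VaR = −(-0.315%) + 1.323 × 3.399% = 4.812%.
On $200,000,000: 0.04812 × $200,000,000 = $9,624,000.

$9,620,000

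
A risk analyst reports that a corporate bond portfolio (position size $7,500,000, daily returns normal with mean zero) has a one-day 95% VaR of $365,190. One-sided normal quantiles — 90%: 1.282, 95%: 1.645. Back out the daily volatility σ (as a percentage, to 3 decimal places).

VaR as a fraction: $365,190 / $7,500,000 = 4.869%.
σ = VaR / z = 4.869% / 1.645 = 2.960%.

2.960%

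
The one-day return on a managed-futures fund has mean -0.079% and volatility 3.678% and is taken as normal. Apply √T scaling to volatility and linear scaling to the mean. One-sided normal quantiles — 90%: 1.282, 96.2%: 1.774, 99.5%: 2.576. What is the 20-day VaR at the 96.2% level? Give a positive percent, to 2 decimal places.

30.76%

σ_{20d} = 3.678% × √20 = 16.449%; μ_{20d} = 20 × -0.079% = -1.580%.
VaR = −(-1.580%) + 1.774 × 16.449% = 30.761%.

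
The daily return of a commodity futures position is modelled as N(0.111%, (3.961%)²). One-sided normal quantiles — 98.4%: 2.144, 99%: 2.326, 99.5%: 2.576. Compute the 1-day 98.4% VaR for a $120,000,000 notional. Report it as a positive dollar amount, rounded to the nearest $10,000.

$10,060,000

VaR = −μ + z·σ = −(0.111%) + 2.144 × 3.961% = 8.381%.
On $120,000,000: 0.08381 × $120,000,000 = $10,057,200.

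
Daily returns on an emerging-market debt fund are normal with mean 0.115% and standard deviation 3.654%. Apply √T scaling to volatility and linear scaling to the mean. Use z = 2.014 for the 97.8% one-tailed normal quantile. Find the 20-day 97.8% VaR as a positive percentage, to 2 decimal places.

30.61%

σ_{20d} = 3.654% × √20 = 16.341%; μ_{20d} = 20 × 0.115% = 2.300%.
VaR = −(2.300%) + 2.014 × 16.341% = 30.611%.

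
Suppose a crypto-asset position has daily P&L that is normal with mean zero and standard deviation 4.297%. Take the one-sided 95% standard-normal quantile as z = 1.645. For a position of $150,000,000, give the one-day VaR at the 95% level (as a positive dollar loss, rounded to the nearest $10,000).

VaR = z·σ = 1.645 × 4.297% = 7.069%.
On $150,000,000: 0.07069 × $150,000,000 = $10,603,500.

$10,600,000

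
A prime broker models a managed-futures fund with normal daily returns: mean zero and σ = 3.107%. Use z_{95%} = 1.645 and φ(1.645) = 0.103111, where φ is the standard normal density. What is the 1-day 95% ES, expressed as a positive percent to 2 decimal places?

Tail multiplier: φ(z)/(1−α) = 0.103111 / 0.05 = 2.062.
ES = 3.107% × 2.062 = 6.407%.

6.41%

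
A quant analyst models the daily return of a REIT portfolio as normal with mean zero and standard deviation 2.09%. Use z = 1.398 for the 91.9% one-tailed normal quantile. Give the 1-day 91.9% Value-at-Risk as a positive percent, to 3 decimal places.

VaR = z·σ = 1.398 × 2.09% = 2.922%.

2.922%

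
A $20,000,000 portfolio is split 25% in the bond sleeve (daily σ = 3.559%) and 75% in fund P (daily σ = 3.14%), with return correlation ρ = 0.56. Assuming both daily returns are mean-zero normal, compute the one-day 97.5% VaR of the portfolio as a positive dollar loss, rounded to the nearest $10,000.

σ_p² = 0.25²·3.559² + 0.75²·3.14² + 2·0.56·0.25·0.75·3.559·3.14 = 8.6845 (%²).
σ_p = √8.6845 = 2.947%.
At 97.5%, z = 1.960.
VaR = 1.960 × 2.947% = 5.776%; on $20,000,000 that is $1,155,200.

$1,160,000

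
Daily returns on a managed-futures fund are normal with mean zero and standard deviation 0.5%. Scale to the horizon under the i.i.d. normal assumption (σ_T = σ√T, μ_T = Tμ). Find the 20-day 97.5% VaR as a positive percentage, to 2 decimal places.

4.38%

At 97.5%, z = 1.960.
σ_{20d} = 0.5% × √20 = 2.236%.
VaR = 1.960 × 2.236% = 4.383%.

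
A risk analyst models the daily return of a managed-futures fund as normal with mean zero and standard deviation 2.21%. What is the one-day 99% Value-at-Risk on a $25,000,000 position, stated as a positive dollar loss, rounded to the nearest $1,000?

$1,285,000

At 99% one-sided, z = 2.326.
VaR = z·σ = 2.326 × 2.21% = 5.140%.
On $25,000,000: 0.05140 × $25,000,000 = $1,285,000.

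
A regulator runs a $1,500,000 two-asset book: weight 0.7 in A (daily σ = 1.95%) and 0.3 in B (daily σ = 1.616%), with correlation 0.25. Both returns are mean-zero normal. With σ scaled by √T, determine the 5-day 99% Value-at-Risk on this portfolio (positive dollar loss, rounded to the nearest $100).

σ_p = √(0.7²·1.95² + 0.3²·1.616² + 2·0.25·0.7·0.3·1.95·1.616) = 1.559%.
σ_{5d} = 1.559% × √5 = 3.486%.
z(99%) = 2.326.
VaR = 2.326 × 3.486% = 8.108%; on $1,500,000 that is $121,620.

$121,600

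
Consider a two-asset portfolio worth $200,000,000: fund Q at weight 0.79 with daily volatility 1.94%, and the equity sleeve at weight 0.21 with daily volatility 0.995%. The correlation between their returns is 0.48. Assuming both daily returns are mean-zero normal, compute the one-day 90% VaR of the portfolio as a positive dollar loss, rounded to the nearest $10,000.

$4,210,000

σ_p² = 0.79²·1.94² + 0.21²·0.995² + 2·0.48·0.79·0.21·1.94·0.995 = 2.7000 (%²).
σ_p = √2.7000 = 1.643%.
At 90%, z = 1.282.
VaR = 1.282 × 1.643% = 2.106%; on $200,000,000 that is $4,212,000.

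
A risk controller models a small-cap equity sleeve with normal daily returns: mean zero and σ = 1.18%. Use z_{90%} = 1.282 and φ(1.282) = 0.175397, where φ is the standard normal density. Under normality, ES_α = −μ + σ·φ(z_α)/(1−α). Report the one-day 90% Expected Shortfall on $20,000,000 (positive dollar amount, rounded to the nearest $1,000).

$414,000

Tail multiplier: φ(z)/(1−α) = 0.175397 / 0.1 = 1.754.
ES = 1.18% × 1.754 = 2.070%.
On $20,000,000: 0.02070 × $20,000,000 = $414,000.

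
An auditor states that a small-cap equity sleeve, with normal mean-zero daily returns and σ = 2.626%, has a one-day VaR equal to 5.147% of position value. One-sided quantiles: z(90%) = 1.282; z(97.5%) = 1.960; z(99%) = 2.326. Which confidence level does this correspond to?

97.5%

Implied z = VaR/σ = 5.147 / 2.626 = 1.960.
This matches z(97.5%) = 1.960.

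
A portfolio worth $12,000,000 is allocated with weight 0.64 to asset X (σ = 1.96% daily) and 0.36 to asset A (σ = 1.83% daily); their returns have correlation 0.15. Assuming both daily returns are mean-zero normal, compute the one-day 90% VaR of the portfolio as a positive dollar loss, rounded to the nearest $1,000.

$231,000

σ_p² = 0.64²·1.96² + 0.36²·1.83² + 2·0.15·0.64·0.36·1.96·1.83 = 2.2555 (%²).
σ_p = √2.2555 = 1.502%.
At 90%, z = 1.282.
VaR = 1.282 × 1.502% = 1.926%; on $12,000,000 that is $231,120.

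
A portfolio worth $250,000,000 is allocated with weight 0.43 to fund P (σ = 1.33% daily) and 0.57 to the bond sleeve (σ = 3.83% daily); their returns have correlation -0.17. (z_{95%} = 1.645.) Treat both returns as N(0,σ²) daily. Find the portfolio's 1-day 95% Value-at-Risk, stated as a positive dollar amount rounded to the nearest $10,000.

σ_p² = 0.43²·1.33² + 0.57²·3.83² + 2·-0.17·0.43·0.57·1.33·3.83 = 4.6685 (%²).
σ_p = √4.6685 = 2.161%.
VaR = 1.645 × 2.161% = 3.555%; on $250,000,000 that is $8,887,500.

$8,890,000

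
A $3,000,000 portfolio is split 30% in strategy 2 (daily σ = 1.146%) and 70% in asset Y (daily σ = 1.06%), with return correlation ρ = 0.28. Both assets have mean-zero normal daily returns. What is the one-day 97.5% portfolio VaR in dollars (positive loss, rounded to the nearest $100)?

$53,000

σ_p² = 0.3²·1.146² + 0.7²·1.06² + 2·0.28·0.3·0.7·1.146·1.06 = 0.8116 (%²).
σ_p = √0.8116 = 0.901%.
At 97.5%, z = 1.960.
VaR = 1.960 × 0.901% = 1.766%; on $3,000,000 that is $52,980.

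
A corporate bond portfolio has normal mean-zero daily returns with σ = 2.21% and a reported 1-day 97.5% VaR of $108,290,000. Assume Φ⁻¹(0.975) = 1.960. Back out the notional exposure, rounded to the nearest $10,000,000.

$2,500,000,000

VaR as a fraction of value: z·σ = 1.960 × 2.21% = 4.3316%.
Position = $108,290,000 / 0.043316 = $2,500,000,000.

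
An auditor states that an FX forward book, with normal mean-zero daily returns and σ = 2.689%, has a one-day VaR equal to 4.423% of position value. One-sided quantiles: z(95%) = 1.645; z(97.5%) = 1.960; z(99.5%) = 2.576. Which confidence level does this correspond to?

95%

Implied z = VaR/σ = 4.423 / 2.689 = 1.645.
This matches z(95%) = 1.645.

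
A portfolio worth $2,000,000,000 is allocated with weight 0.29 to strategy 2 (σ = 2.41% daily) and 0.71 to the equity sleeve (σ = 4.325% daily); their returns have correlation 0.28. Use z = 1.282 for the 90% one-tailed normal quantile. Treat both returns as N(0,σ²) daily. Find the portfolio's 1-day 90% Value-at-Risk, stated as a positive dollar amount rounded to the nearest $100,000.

$85,500,000

σ_p² = 0.29²·2.41² + 0.71²·4.325² + 2·0.28·0.29·0.71·2.41·4.325 = 11.1198 (%²).
σ_p = √11.1198 = 3.335%.
VaR = 1.282 × 3.335% = 4.275%; on $2,000,000,000 that is $85,500,000.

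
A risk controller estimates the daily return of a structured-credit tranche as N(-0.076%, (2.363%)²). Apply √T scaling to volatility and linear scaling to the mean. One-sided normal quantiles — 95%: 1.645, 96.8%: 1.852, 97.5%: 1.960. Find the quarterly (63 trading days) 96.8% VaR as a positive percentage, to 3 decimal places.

39.524%

σ_{63d} = 2.363% × √63 = 18.756%; μ_{63d} = 63 × -0.076% = -4.788%.
VaR = −(-4.788%) + 1.852 × 18.756% = 39.524%.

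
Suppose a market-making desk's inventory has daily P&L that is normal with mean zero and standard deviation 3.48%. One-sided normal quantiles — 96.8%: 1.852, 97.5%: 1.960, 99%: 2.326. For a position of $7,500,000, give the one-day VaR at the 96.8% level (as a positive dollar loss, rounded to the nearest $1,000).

VaR = z·σ = 1.852 × 3.48% = 6.445%.
On $7,500,000: 0.06445 × $7,500,000 = $483,375.

$483,000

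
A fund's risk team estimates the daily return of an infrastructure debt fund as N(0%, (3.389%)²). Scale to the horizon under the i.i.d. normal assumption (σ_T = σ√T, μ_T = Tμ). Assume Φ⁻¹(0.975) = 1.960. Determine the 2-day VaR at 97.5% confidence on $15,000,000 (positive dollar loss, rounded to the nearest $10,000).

σ_{2d} = 3.389% × √2 = 4.793%.
VaR = 1.960 × 4.793% = 9.394%.
On $15,000,000: 0.09394 × $15,000,000 = $1,409,100.

$1,410,000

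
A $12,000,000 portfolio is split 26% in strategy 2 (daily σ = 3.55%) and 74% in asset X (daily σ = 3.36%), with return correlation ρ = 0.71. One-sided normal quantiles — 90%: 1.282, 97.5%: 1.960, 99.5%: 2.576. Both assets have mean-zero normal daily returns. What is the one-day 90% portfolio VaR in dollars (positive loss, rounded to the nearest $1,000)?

σ_p² = 0.26²·3.55² + 0.74²·3.36² + 2·0.71·0.26·0.74·3.55·3.36 = 10.2929 (%²).
σ_p = √10.2929 = 3.208%.
VaR = 1.282 × 3.208% = 4.113%; on $12,000,000 that is $493,560.

$494,000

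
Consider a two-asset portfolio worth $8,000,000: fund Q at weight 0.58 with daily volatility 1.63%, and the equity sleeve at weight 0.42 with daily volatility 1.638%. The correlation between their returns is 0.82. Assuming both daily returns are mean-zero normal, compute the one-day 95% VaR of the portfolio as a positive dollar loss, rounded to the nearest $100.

σ_p² = 0.58²·1.63² + 0.42²·1.638² + 2·0.82·0.58·0.42·1.63·1.638 = 2.4337 (%²).
σ_p = √2.4337 = 1.560%.
At 95%, z = 1.645.
VaR = 1.645 × 1.560% = 2.566%; on $8,000,000 that is $205,280.

$205,300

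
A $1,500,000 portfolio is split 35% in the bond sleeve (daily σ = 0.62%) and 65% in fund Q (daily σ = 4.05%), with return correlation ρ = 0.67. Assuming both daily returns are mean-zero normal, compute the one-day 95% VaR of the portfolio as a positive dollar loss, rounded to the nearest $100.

$68,700

σ_p² = 0.35²·0.62² + 0.65²·4.05² + 2·0.67·0.35·0.65·0.62·4.05 = 7.7426 (%²).
σ_p = √7.7426 = 2.783%.
At 95%, z = 1.645.
VaR = 1.645 × 2.783% = 4.578%; on $1,500,000 that is $68,670.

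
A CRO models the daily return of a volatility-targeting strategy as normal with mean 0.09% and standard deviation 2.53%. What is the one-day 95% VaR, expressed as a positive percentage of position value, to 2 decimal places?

At 95% one-sided, z = 1.645.
VaR = −μ + z·σ = −(0.09%) + 1.645 × 2.53% = 4.072%.

4.07%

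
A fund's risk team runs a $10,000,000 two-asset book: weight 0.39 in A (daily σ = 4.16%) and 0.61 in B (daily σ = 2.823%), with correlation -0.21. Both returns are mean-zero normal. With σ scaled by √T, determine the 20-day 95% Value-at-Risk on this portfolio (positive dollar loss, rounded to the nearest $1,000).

$1,547,000

σ_p = √(0.39²·4.16² + 0.61²·2.823² + 2·-0.21·0.39·0.61·4.16·2.823) = 2.103%.
σ_{20d} = 2.103% × √20 = 9.405%.
z(95%) = 1.645.
VaR = 1.645 × 9.405% = 15.471%; on $10,000,000 that is $1,547,100.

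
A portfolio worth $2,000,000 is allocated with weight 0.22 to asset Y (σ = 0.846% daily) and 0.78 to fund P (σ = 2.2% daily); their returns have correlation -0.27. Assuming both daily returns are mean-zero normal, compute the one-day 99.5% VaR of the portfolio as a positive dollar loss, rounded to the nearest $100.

$86,300

σ_p² = 0.22²·0.846² + 0.78²·2.2² + 2·-0.27·0.22·0.78·0.846·2.2 = 2.8068 (%²).
σ_p = √2.8068 = 1.675%.
At 99.5%, z = 2.576.
VaR = 2.576 × 1.675% = 4.315%; on $2,000,000 that is $86,300.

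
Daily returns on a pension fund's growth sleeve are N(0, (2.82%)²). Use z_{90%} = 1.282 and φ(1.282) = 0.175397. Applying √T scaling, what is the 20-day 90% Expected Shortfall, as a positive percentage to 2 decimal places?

σ_{20d} = 2.82% × √20 = 12.611%.
ES multiplier = φ(z)/(1−α) = 0.175397/0.1 = 1.754.
ES = 12.611% × 1.754 = 22.120%.

22.12%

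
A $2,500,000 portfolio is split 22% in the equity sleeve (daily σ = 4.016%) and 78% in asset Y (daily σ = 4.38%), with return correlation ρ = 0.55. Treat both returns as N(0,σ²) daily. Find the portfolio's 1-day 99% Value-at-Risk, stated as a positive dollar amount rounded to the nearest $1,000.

$231,000

σ_p² = 0.22²·4.016² + 0.78²·4.38² + 2·0.55·0.22·0.78·4.016·4.38 = 15.7727 (%²).
σ_p = √15.7727 = 3.971%.
At 99%, z = 2.326.
VaR = 2.326 × 3.971% = 9.237%; on $2,500,000 that is $230,925.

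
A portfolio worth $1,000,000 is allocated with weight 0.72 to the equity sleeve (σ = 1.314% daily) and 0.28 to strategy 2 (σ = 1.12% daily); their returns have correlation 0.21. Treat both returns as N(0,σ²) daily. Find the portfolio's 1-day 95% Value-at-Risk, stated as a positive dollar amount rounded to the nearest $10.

$17,390

σ_p² = 0.72²·1.314² + 0.28²·1.12² + 2·0.21·0.72·0.28·1.314·1.12 = 1.1180 (%²).
σ_p = √1.1180 = 1.057%.
At 95%, z = 1.645.
VaR = 1.645 × 1.057% = 1.739%; on $1,000,000 that is $17,390.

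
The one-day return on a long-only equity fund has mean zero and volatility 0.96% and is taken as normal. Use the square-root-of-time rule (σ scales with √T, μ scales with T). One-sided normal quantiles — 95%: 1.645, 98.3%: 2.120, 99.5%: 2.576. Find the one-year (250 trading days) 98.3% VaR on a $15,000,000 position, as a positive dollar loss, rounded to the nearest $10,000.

$4,830,000

σ_{250d} = 0.96% × √250 = 15.179%.
VaR = 2.120 × 15.179% = 32.179%.
On $15,000,000: 0.32179 × $15,000,000 = $4,826,850.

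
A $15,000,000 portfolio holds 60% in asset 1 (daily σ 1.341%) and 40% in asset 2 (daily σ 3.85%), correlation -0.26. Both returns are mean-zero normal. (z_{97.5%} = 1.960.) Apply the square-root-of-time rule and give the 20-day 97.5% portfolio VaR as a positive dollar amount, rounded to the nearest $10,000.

$2,030,000

σ_p = √(0.6²·1.341² + 0.4²·3.85² + 2·-0.26·0.6·0.4·1.341·3.85) = 1.541%.
σ_{20d} = 1.541% × √20 = 6.892%.
VaR = 1.960 × 6.892% = 13.508%; on $15,000,000 that is $2,026,200.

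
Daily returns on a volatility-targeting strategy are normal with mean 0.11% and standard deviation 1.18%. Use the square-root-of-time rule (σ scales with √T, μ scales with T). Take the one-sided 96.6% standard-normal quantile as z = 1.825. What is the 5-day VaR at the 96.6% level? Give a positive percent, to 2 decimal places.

σ_{5d} = 1.18% × √5 = 2.639%; μ_{5d} = 5 × 0.11% = 0.550%.
VaR = −(0.550%) + 1.825 × 2.639% = 4.266%.

4.27%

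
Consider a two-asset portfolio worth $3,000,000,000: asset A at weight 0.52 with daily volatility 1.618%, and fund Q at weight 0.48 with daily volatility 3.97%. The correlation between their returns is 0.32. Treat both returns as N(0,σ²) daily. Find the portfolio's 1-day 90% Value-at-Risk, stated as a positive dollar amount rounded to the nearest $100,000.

σ_p² = 0.52²·1.618² + 0.48²·3.97² + 2·0.32·0.52·0.48·1.618·3.97 = 5.3653 (%²).
σ_p = √5.3653 = 2.316%.
At 90%, z = 1.282.
VaR = 1.282 × 2.316% = 2.969%; on $3,000,000,000 that is $89,070,000.

$89,100,000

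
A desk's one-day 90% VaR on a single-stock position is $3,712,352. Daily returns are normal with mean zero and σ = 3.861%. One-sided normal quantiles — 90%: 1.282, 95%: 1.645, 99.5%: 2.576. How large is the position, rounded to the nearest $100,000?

VaR as a fraction of value: z·σ = 1.282 × 3.861% = 4.9498%.
Position = $3,712,352 / 0.049498 = $75,000,010.

$75,000,000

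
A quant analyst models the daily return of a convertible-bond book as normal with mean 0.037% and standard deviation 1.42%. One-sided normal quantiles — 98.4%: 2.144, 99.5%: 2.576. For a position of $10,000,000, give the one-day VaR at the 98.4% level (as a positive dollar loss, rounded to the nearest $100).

$300,700

VaR = −μ + z·σ = −(0.037%) + 2.144 × 1.42% = 3.007%.
On $10,000,000: 0.03007 × $10,000,000 = $300,700.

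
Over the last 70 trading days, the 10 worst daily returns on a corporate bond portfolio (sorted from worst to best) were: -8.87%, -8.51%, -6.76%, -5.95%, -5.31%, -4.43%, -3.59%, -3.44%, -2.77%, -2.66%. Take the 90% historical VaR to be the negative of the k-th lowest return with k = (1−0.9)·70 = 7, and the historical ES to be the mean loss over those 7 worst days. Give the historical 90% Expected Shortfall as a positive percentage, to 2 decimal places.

The 7 worst returns sum to -43.42%.
ES = −(-43.42%) / 7 = 6.2028…% ≈ 6.20%.

6.20%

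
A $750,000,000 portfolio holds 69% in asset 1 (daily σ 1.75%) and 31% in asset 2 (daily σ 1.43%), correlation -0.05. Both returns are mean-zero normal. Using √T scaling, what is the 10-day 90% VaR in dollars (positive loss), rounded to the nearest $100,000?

σ_p = √(0.69²·1.75² + 0.31²·1.43² + 2·-0.05·0.69·0.31·1.75·1.43) = 1.265%.
σ_{10d} = 1.265% × √10 = 4.000%.
z(90%) = 1.282.
VaR = 1.282 × 4.000% = 5.128%; on $750,000,000 that is $38,460,000.

$38,500,000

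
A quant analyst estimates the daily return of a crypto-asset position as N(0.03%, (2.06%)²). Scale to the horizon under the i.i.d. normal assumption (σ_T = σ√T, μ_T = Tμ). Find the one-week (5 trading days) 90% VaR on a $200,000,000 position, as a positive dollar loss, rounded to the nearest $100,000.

$11,500,000

At 90%, z = 1.282.
σ_{5d} = 2.06% × √5 = 4.606%; μ_{5d} = 5 × 0.03% = 0.150%.
VaR = −(0.150%) + 1.282 × 4.606% = 5.755%.
On $200,000,000: 0.05755 × $200,000,000 = $11,510,000.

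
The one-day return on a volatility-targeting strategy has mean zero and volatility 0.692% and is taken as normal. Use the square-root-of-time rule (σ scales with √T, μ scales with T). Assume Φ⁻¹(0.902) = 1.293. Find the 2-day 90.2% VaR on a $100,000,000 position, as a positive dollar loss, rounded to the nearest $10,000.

σ_{2d} = 0.692% × √2 = 0.979%.
VaR = 1.293 × 0.979% = 1.266%.
On $100,000,000: 0.01266 × $100,000,000 = $1,266,000.

$1,270,000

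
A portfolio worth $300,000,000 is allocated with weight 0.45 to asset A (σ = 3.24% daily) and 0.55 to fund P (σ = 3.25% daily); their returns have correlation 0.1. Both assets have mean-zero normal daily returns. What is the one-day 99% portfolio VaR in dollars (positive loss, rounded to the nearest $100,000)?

$16,900,000

σ_p² = 0.45²·3.24² + 0.55²·3.25² + 2·0.1·0.45·0.55·3.24·3.25 = 5.8422 (%²).
σ_p = √5.8422 = 2.417%.
At 99%, z = 2.326.
VaR = 2.326 × 2.417% = 5.622%; on $300,000,000 that is $16,866,000.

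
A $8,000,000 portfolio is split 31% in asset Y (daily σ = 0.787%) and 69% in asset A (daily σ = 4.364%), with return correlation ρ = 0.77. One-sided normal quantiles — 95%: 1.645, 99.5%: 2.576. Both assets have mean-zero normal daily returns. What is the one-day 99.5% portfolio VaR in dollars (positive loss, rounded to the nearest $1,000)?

σ_p² = 0.31²·0.787² + 0.69²·4.364² + 2·0.77·0.31·0.69·0.787·4.364 = 10.2579 (%²).
σ_p = √10.2579 = 3.203%.
VaR = 2.576 × 3.203% = 8.251%; on $8,000,000 that is $660,080.

$660,000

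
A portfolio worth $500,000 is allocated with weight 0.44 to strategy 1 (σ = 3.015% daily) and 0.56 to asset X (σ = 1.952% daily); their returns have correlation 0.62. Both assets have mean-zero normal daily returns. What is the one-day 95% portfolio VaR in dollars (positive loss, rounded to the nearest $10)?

σ_p² = 0.44²·3.015² + 0.56²·1.952² + 2·0.62·0.44·0.56·3.015·1.952 = 4.7529 (%²).
σ_p = √4.7529 = 2.180%.
At 95%, z = 1.645.
VaR = 1.645 × 2.180% = 3.586%; on $500,000 that is $17,930.

$17,930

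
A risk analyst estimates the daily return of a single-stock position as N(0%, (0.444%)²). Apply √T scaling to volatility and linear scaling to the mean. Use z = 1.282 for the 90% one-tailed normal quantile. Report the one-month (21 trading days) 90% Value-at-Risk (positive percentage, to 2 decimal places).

2.61%

σ_{21d} = 0.444% × √21 = 2.035%.
VaR = 1.282 × 2.035% = 2.609%.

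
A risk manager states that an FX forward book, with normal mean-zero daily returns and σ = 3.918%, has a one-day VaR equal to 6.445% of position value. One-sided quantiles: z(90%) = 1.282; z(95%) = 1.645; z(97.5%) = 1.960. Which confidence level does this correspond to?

95%

Implied z = VaR/σ = 6.445 / 3.918 = 1.645.
This matches z(95%) = 1.645.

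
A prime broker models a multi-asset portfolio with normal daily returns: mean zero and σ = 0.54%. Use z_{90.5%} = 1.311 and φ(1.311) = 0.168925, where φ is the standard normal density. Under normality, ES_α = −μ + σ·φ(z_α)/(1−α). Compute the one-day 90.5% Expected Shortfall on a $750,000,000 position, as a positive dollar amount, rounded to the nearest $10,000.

$7,200,000

Tail multiplier: φ(z)/(1−α) = 0.168925 / 0.095 = 1.778.
ES = 0.54% × 1.778 = 0.960%.
On $750,000,000: 0.00960 × $750,000,000 = $7,200,000.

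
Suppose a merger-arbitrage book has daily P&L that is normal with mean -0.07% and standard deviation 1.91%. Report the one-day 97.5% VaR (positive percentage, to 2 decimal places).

3.81%

At 97.5% one-sided, z = 1.960.
VaR = −μ + z·σ = −(-0.07%) + 1.960 × 1.91% = 3.814%.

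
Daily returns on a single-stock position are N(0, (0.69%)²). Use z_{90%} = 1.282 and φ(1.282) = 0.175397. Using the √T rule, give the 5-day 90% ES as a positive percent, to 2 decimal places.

σ_{5d} = 0.69% × √5 = 1.543%.
ES multiplier = φ(z)/(1−α) = 0.175397/0.1 = 1.754.
ES = 1.543% × 1.754 = 2.706%.

2.71%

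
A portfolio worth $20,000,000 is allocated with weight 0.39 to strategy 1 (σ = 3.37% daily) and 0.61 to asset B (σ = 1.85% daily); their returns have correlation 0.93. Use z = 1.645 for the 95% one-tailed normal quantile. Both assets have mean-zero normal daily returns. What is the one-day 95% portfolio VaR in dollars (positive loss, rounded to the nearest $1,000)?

$790,000

σ_p² = 0.39²·3.37² + 0.61²·1.85² + 2·0.93·0.39·0.61·3.37·1.85 = 5.7596 (%²).
σ_p = √5.7596 = 2.400%.
VaR = 1.645 × 2.400% = 3.948%; on $20,000,000 that is $789,600.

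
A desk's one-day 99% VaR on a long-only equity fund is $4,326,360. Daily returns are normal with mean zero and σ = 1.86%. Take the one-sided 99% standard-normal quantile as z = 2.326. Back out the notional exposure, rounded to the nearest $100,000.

VaR as a fraction of value: z·σ = 2.326 × 1.86% = 4.32636%.
Position = $4,326,360 / 0.0432636 = $100,000,000.

$100,000,000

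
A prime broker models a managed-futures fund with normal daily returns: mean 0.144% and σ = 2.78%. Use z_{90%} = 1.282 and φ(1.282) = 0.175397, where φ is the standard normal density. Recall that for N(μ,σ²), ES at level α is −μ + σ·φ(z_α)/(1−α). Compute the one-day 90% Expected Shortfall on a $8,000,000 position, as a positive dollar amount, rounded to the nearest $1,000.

Tail multiplier: φ(z)/(1−α) = 0.175397 / 0.1 = 1.754.
ES = −(0.144%) + 2.78% × 1.754 = 4.732%.
On $8,000,000: 0.04732 × $8,000,000 = $378,560.

$379,000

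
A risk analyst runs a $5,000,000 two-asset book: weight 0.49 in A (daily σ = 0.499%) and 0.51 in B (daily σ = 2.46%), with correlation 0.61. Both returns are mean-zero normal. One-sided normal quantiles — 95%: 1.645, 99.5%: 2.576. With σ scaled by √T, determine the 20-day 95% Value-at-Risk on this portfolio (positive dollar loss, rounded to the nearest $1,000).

σ_p = √(0.49²·0.499² + 0.51²·2.46² + 2·0.61·0.49·0.51·0.499·2.46) = 1.417%.
σ_{20d} = 1.417% × √20 = 6.337%.
VaR = 1.645 × 6.337% = 10.424%; on $5,000,000 that is $521,200.

$521,000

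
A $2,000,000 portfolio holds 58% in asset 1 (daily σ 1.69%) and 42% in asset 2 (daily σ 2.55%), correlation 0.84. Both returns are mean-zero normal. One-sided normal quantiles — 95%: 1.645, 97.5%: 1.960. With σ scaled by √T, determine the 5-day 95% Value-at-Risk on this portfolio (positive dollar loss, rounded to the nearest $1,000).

σ_p = √(0.58²·1.69² + 0.42²·2.55² + 2·0.84·0.58·0.42·1.69·2.55) = 1.968%.
σ_{5d} = 1.968% × √5 = 4.401%.
VaR = 1.645 × 4.401% = 7.240%; on $2,000,000 that is $144,800.

$145,000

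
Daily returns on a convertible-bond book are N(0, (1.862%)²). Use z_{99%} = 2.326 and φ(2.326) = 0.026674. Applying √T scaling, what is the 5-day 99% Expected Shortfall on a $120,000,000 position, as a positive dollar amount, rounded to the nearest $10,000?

$13,330,000

σ_{5d} = 1.862% × √5 = 4.164%.
ES multiplier = φ(z)/(1−α) = 0.026674/0.01 = 2.667.
ES = 4.164% × 2.667 = 11.105%; on $120,000,000: $13,326,000.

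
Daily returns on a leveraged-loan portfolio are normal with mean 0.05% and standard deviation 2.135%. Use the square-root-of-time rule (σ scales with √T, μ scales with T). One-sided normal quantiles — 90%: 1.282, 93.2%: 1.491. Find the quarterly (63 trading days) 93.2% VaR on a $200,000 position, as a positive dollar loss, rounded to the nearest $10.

$44,230

σ_{63d} = 2.135% × √63 = 16.946%; μ_{63d} = 63 × 0.05% = 3.150%.
VaR = −(3.150%) + 1.491 × 16.946% = 22.116%.
On $200,000: 0.22116 × $200,000 = $44,232.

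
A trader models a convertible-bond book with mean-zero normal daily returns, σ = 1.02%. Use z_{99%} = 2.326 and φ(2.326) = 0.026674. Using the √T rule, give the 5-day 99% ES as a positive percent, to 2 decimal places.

σ_{5d} = 1.02% × √5 = 2.281%.
ES multiplier = φ(z)/(1−α) = 0.026674/0.01 = 2.667.
ES = 2.281% × 2.667 = 6.083%.

6.08%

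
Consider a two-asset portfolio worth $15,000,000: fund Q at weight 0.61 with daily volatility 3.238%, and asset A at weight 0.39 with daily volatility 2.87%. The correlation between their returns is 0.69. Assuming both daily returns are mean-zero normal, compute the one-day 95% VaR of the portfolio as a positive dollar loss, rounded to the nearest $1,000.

σ_p² = 0.61²·3.238² + 0.39²·2.87² + 2·0.69·0.61·0.39·3.238·2.87 = 8.2051 (%²).
σ_p = √8.2051 = 2.864%.
At 95%, z = 1.645.
VaR = 1.645 × 2.864% = 4.711%; on $15,000,000 that is $706,650.

$707,000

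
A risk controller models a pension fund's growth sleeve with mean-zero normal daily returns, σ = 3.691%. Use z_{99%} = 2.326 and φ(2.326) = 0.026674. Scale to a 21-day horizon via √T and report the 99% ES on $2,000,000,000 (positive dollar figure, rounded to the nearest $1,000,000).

σ_{21d} = 3.691% × √21 = 16.914%.
ES multiplier = φ(z)/(1−α) = 0.026674/0.01 = 2.667.
ES = 16.914% × 2.667 = 45.110%; on $2,000,000,000: $902,200,000.

$902,000,000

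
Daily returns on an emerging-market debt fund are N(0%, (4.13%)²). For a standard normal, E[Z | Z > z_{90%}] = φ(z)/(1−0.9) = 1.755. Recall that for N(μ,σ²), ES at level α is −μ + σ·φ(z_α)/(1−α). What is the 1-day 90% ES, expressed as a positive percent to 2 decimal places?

7.25%

ES = 4.13% × 1.755 = 7.248%.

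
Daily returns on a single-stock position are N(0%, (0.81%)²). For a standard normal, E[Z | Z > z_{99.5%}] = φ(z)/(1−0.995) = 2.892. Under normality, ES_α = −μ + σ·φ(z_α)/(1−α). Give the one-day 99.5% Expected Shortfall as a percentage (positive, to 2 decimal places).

ES = 0.81% × 2.892 = 2.343%.

2.34%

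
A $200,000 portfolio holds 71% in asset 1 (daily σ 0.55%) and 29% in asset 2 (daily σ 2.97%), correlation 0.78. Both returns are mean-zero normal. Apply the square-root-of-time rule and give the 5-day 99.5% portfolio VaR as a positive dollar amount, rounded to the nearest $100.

σ_p = √(0.71²·0.55² + 0.29²·2.97² + 2·0.78·0.71·0.29·0.55·2.97) = 1.191%.
σ_{5d} = 1.191% × √5 = 2.663%.
z(99.5%) = 2.576.
VaR = 2.576 × 2.663% = 6.860%; on $200,000 that is $13,720.

$13,700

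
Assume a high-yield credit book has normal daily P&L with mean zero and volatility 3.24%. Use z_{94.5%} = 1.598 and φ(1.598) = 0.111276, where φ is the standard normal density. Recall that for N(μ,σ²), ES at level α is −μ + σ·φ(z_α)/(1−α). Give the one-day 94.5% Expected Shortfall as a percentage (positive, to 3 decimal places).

6.555%

Tail multiplier: φ(z)/(1−α) = 0.111276 / 0.055 = 2.023.
ES = 3.24% × 2.023 = 6.555%.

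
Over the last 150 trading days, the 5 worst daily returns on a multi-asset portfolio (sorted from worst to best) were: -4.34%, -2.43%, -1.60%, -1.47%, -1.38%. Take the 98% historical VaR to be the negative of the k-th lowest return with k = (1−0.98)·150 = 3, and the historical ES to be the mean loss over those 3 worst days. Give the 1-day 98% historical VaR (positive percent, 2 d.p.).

k = 3; the 3rd lowest return is -1.60%, so VaR = 1.60%.

1.60%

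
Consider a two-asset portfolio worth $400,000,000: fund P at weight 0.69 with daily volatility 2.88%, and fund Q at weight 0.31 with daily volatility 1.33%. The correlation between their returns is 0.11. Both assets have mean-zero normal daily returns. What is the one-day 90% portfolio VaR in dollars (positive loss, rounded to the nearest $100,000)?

σ_p² = 0.69²·2.88² + 0.31²·1.33² + 2·0.11·0.69·0.31·2.88·1.33 = 4.2992 (%²).
σ_p = √4.2992 = 2.073%.
At 90%, z = 1.282.
VaR = 1.282 × 2.073% = 2.658%; on $400,000,000 that is $10,632,000.

$10,600,000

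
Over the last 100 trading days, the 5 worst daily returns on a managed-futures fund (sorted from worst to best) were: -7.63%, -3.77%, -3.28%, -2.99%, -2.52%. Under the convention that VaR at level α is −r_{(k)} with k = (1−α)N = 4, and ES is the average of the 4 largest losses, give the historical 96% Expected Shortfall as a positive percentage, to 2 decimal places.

4.42%

The 4 worst returns sum to -17.67%.
ES = −(-17.67%) / 4 = 4.4175% ≈ 4.42%.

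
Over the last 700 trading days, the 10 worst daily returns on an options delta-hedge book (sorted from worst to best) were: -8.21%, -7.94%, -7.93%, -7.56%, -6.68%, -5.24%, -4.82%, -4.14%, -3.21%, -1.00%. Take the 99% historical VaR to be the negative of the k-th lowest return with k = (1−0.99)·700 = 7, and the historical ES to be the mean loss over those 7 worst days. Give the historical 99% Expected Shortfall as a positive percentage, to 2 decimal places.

The 7 worst returns sum to -48.38%.
ES = −(-48.38%) / 7 = 6.9114…% ≈ 6.91%.

6.91%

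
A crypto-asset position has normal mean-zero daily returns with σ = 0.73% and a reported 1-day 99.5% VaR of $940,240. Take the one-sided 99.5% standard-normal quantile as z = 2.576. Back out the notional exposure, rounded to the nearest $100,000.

VaR as a fraction of value: z·σ = 2.576 × 0.73% = 1.88048%.
Position = $940,240 / 0.0188048 = $50,000,000.

$50,000,000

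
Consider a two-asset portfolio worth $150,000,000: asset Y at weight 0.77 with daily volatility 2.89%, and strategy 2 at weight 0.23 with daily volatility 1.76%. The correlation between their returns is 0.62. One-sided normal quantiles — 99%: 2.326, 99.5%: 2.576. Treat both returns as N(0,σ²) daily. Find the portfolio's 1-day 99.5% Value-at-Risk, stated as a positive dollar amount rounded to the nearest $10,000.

σ_p² = 0.77²·2.89² + 0.23²·1.76² + 2·0.62·0.77·0.23·2.89·1.76 = 6.2328 (%²).
σ_p = √6.2328 = 2.497%.
VaR = 2.576 × 2.497% = 6.432%; on $150,000,000 that is $9,648,000.

$9,650,000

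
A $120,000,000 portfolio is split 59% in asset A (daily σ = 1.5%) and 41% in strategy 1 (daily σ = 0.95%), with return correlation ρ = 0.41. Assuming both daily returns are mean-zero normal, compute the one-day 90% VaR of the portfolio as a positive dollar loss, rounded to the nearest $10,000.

σ_p² = 0.59²·1.5² + 0.41²·0.95² + 2·0.41·0.59·0.41·1.5·0.95 = 1.2176 (%²).
σ_p = √1.2176 = 1.103%.
At 90%, z = 1.282.
VaR = 1.282 × 1.103% = 1.414%; on $120,000,000 that is $1,696,800.

$1,700,000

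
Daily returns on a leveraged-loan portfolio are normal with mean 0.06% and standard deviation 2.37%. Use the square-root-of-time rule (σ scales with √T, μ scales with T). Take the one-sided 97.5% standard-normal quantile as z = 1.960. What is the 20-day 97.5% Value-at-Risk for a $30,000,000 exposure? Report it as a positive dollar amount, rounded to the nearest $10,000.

$5,870,000

σ_{20d} = 2.37% × √20 = 10.599%; μ_{20d} = 20 × 0.06% = 1.200%.
VaR = −(1.200%) + 1.960 × 10.599% = 19.574%.
On $30,000,000: 0.19574 × $30,000,000 = $5,872,200.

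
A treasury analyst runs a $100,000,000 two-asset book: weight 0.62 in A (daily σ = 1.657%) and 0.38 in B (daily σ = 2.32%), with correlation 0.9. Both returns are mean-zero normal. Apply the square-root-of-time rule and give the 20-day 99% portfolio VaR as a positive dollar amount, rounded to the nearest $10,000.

σ_p = √(0.62²·1.657² + 0.38²·2.32² + 2·0.9·0.62·0.38·1.657·2.32) = 1.861%.
σ_{20d} = 1.861% × √20 = 8.323%.
z(99%) = 2.326.
VaR = 2.326 × 8.323% = 19.359%; on $100,000,000 that is $19,359,000.

$19,360,000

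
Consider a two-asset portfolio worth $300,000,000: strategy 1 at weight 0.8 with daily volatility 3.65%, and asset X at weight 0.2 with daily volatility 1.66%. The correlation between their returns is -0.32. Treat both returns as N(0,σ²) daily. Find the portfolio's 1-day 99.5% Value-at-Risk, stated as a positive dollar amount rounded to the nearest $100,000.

$21,900,000

σ_p² = 0.8²·3.65² + 0.2²·1.66² + 2·-0.32·0.8·0.2·3.65·1.66 = 8.0162 (%²).
σ_p = √8.0162 = 2.831%.
At 99.5%, z = 2.576.
VaR = 2.576 × 2.831% = 7.293%; on $300,000,000 that is $21,879,000.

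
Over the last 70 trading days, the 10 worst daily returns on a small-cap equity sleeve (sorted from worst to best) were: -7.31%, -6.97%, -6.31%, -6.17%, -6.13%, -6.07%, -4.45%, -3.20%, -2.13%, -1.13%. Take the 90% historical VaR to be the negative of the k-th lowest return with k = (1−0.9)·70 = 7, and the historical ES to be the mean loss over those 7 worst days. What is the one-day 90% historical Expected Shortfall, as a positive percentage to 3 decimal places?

6.201%

The 7 worst returns sum to -43.41%.
ES = −(-43.41%) / 7 = 6.2014…% ≈ 6.201%.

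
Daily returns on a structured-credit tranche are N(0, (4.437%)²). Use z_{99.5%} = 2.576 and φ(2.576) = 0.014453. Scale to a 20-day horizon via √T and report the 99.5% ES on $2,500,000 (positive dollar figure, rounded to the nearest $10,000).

$1,430,000

σ_{20d} = 4.437% × √20 = 19.843%.
ES multiplier = φ(z)/(1−α) = 0.014453/0.005 = 2.891.
ES = 19.843% × 2.891 = 57.366%; on $2,500,000: $1,434,150.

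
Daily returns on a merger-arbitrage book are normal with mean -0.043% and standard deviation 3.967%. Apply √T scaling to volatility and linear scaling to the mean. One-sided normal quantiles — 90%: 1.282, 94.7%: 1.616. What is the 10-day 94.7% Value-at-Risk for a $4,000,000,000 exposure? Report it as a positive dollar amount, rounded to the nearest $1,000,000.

σ_{10d} = 3.967% × √10 = 12.545%; μ_{10d} = 10 × -0.043% = -0.430%.
VaR = −(-0.430%) + 1.616 × 12.545% = 20.703%.
On $4,000,000,000: 0.20703 × $4,000,000,000 = $828,120,000.

$828,000,000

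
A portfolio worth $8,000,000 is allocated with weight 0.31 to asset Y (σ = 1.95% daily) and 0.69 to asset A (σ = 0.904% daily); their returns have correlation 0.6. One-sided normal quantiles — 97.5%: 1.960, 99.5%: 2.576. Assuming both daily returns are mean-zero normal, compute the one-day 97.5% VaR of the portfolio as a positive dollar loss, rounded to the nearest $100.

$172,300

σ_p² = 0.31²·1.95² + 0.69²·0.904² + 2·0.6·0.31·0.69·1.95·0.904 = 1.2070 (%²).
σ_p = √1.2070 = 1.099%.
VaR = 1.960 × 1.099% = 2.154%; on $8,000,000 that is $172,320.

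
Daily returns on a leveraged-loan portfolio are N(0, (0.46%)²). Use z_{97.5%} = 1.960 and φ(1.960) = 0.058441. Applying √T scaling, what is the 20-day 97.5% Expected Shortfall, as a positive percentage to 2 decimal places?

4.81%

σ_{20d} = 0.46% × √20 = 2.057%.
ES multiplier = φ(z)/(1−α) = 0.058441/0.025 = 2.338.
ES = 2.057% × 2.338 = 4.809%.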